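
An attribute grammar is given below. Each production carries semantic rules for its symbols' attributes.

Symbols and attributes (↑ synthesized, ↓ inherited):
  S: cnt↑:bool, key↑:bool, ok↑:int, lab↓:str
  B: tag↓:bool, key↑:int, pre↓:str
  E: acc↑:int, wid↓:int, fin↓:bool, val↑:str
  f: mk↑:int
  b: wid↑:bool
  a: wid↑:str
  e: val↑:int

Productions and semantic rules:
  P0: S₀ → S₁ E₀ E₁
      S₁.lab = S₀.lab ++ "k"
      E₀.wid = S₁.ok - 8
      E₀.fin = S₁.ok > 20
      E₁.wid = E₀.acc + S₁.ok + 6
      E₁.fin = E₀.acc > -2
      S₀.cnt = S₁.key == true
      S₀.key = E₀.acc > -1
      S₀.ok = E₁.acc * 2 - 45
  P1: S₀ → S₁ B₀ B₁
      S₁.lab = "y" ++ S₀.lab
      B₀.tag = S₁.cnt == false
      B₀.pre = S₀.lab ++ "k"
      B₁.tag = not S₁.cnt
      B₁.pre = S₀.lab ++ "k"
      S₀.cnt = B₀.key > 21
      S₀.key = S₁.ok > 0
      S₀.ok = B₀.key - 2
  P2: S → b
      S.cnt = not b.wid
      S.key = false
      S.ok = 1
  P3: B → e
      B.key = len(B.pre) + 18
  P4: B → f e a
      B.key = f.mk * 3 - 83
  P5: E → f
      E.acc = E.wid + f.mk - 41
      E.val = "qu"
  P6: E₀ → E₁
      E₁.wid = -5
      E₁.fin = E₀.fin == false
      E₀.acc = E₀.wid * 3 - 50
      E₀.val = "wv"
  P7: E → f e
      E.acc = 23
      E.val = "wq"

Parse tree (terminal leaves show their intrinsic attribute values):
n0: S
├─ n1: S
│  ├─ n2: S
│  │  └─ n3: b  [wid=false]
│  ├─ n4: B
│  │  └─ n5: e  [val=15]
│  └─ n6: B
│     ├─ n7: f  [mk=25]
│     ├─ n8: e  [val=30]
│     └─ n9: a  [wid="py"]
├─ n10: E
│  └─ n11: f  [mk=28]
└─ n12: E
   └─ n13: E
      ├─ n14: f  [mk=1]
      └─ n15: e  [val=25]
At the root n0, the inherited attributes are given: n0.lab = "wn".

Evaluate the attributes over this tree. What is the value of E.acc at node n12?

25

1. n0.lab = "wn"  [given at root]
2. n1.lab = "wnk"  [S₀.lab ++ "k"]
3. n2.lab = "ywnk"  ["y" ++ S₀.lab]
4. n3.wid = false  [terminal]
5. n2.cnt = true  [not b.wid]
6. n2.key = false  [false]
7. n2.ok = 1  [1]
8. n4.tag = false  [S₁.cnt == false]
9. n4.pre = "wnkk"  [S₀.lab ++ "k"]
10. n5.val = 15  [terminal]
11. n4.key = 22  [len(B.pre) + 18]
12. n6.tag = false  [not S₁.cnt]
13. n6.pre = "wnkk"  [S₀.lab ++ "k"]
14. n7.mk = 25  [terminal]
15. n8.val = 30  [terminal]
16. n9.wid = "py"  [terminal]
17. n6.key = -8  [f.mk * 3 - 83]
18. n1.cnt = true  [B₀.key > 21]
19. n1.key = true  [S₁.ok > 0]
20. n1.ok = 20  [B₀.key - 2]
21. n10.wid = 12  [S₁.ok - 8]
22. n10.fin = false  [S₁.ok > 20]
23. n11.mk = 28  [terminal]
24. n10.acc = -1  [E.wid + f.mk - 41]
25. n10.val = "qu"  ["qu"]
26. n12.wid = 25  [E₀.acc + S₁.ok + 6]
27. n12.fin = true  [E₀.acc > -2]
28. n13.wid = -5  [-5]
29. n13.fin = false  [E₀.fin == false]
30. n14.mk = 1  [terminal]
31. n15.val = 25  [terminal]
32. n13.acc = 23  [23]
33. n13.val = "wq"  ["wq"]
34. n12.acc = 25  [E₀.wid * 3 - 50]
35. n12.val = "wv"  ["wv"]
36. n0.cnt = true  [S₁.key == true]
37. n0.key = false  [E₀.acc > -1]
38. n0.ok = 5  [E₁.acc * 2 - 45]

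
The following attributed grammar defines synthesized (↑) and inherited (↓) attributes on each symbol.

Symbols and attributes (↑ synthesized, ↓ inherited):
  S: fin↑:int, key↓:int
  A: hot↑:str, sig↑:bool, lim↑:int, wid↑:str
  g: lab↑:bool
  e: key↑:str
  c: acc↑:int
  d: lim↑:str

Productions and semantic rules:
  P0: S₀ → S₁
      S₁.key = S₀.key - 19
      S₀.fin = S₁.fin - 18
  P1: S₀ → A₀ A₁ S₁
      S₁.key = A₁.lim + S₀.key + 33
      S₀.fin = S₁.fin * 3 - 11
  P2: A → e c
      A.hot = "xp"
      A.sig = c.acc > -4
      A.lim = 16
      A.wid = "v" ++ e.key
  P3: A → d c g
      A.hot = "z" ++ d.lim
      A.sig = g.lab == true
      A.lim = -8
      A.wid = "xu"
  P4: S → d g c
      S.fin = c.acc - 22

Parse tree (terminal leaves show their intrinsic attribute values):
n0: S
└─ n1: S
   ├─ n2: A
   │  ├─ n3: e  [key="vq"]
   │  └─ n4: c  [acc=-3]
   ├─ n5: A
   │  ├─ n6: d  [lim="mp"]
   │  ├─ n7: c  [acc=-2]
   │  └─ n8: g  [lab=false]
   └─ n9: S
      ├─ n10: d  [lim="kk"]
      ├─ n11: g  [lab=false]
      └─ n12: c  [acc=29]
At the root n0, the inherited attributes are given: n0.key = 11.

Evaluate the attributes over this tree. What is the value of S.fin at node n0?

1. n0.key = 11  [given at root]
2. n1.key = -8  [S₀.key - 19]
3. n3.key = "vq"  [terminal]
4. n4.acc = -3  [terminal]
5. n2.hot = "xp"  ["xp"]
6. n2.sig = true  [c.acc > -4]
7. n2.lim = 16  [16]
8. n2.wid = "vvq"  ["v" ++ e.key]
9. n6.lim = "mp"  [terminal]
10. n7.acc = -2  [terminal]
11. n8.lab = false  [terminal]
12. n5.hot = "zmp"  ["z" ++ d.lim]
13. n5.sig = false  [g.lab == true]
14. n5.lim = -8  [-8]
15. n5.wid = "xu"  ["xu"]
16. n9.key = 17  [A₁.lim + S₀.key + 33]
17. n10.lim = "kk"  [terminal]
18. n11.lab = false  [terminal]
19. n12.acc = 29  [terminal]
20. n9.fin = 7  [c.acc - 22]
21. n1.fin = 10  [S₁.fin * 3 - 11]
22. n0.fin = -8  [S₁.fin - 18]

-8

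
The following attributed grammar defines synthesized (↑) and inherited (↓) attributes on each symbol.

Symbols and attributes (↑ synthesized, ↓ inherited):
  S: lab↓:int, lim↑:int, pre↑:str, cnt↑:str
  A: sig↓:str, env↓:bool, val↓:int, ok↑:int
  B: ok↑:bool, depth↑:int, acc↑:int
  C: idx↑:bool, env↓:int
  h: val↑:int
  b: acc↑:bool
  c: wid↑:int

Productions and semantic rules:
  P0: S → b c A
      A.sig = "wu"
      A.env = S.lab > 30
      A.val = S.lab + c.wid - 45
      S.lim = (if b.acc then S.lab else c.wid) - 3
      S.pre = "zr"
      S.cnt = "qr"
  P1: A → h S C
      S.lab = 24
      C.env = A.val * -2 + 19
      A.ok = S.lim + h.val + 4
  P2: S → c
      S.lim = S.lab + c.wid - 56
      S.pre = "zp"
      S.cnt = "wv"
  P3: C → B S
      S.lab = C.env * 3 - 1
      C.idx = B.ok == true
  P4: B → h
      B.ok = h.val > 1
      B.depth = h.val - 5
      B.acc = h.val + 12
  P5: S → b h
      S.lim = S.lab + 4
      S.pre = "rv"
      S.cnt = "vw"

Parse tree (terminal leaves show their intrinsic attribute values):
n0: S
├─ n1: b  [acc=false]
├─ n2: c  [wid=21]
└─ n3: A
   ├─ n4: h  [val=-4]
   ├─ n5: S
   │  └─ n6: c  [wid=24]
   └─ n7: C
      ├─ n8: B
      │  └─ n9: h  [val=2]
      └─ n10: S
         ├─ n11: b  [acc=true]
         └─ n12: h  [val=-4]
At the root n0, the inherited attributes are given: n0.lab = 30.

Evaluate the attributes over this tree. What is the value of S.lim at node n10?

1. n0.lab = 30  [given at root]
2. n1.acc = false  [terminal]
3. n2.wid = 21  [terminal]
4. n3.sig = "wu"  ["wu"]
5. n3.env = false  [S.lab > 30]
6. n3.val = 6  [S.lab + c.wid - 45]
7. n4.val = -4  [terminal]
8. n5.lab = 24  [24]
9. n6.wid = 24  [terminal]
10. n5.lim = -8  [S.lab + c.wid - 56]
11. n5.pre = "zp"  ["zp"]
12. n5.cnt = "wv"  ["wv"]
13. n7.env = 7  [A.val * -2 + 19]
14. n9.val = 2  [terminal]
15. n8.ok = true  [h.val > 1]
16. n8.depth = -3  [h.val - 5]
17. n8.acc = 14  [h.val + 12]
18. n10.lab = 20  [C.env * 3 - 1]
19. n11.acc = true  [terminal]
20. n12.val = -4  [terminal]
21. n10.lim = 24  [S.lab + 4]
22. n10.pre = "rv"  ["rv"]
23. n10.cnt = "vw"  ["vw"]
24. n7.idx = true  [B.ok == true]
25. n3.ok = -8  [S.lim + h.val + 4]
26. n0.lim = 18  [(if b.acc then S.lab else c.wid) - 3]
27. n0.pre = "zr"  ["zr"]
28. n0.cnt = "qr"  ["qr"]

24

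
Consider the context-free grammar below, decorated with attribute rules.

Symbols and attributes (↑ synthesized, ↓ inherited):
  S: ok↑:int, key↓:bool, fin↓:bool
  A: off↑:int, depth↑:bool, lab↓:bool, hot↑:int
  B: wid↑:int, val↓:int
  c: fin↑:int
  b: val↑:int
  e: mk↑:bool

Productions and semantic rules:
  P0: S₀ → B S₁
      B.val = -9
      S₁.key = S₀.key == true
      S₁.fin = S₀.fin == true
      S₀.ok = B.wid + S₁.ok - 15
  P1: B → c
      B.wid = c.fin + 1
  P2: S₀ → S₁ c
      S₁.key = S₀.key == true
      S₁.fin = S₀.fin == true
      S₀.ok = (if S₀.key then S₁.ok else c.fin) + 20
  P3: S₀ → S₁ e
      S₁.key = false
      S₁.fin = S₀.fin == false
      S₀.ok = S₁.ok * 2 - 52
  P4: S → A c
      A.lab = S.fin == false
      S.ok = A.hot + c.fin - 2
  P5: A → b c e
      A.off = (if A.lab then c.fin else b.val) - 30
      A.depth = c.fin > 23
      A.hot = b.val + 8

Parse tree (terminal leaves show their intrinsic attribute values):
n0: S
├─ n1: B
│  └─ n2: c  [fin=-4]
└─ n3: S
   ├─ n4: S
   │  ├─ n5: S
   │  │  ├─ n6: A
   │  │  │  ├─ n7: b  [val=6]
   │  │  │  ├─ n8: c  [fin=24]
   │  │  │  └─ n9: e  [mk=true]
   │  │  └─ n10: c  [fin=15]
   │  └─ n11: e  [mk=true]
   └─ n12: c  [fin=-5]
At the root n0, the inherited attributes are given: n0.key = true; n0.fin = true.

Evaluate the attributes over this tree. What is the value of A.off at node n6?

-6

1. n0.key = true  [given at root]
2. n0.fin = true  [given at root]
3. n1.val = -9  [-9]
4. n2.fin = -4  [terminal]
5. n1.wid = -3  [c.fin + 1]
6. n3.key = true  [S₀.key == true]
7. n3.fin = true  [S₀.fin == true]
8. n4.key = true  [S₀.key == true]
9. n4.fin = true  [S₀.fin == true]
10. n5.key = false  [false]
11. n5.fin = false  [S₀.fin == false]
12. n6.lab = true  [S.fin == false]
13. n7.val = 6  [terminal]
14. n8.fin = 24  [terminal]
15. n9.mk = true  [terminal]
16. n6.off = -6  [(if A.lab then c.fin else b.val) - 30]
17. n6.depth = true  [c.fin > 23]
18. n6.hot = 14  [b.val + 8]
19. n10.fin = 15  [terminal]
20. n5.ok = 27  [A.hot + c.fin - 2]
21. n11.mk = true  [terminal]
22. n4.ok = 2  [S₁.ok * 2 - 52]
23. n12.fin = -5  [terminal]
24. n3.ok = 22  [(if S₀.key then S₁.ok else c.fin) + 20]
25. n0.ok = 4  [B.wid + S₁.ok - 15]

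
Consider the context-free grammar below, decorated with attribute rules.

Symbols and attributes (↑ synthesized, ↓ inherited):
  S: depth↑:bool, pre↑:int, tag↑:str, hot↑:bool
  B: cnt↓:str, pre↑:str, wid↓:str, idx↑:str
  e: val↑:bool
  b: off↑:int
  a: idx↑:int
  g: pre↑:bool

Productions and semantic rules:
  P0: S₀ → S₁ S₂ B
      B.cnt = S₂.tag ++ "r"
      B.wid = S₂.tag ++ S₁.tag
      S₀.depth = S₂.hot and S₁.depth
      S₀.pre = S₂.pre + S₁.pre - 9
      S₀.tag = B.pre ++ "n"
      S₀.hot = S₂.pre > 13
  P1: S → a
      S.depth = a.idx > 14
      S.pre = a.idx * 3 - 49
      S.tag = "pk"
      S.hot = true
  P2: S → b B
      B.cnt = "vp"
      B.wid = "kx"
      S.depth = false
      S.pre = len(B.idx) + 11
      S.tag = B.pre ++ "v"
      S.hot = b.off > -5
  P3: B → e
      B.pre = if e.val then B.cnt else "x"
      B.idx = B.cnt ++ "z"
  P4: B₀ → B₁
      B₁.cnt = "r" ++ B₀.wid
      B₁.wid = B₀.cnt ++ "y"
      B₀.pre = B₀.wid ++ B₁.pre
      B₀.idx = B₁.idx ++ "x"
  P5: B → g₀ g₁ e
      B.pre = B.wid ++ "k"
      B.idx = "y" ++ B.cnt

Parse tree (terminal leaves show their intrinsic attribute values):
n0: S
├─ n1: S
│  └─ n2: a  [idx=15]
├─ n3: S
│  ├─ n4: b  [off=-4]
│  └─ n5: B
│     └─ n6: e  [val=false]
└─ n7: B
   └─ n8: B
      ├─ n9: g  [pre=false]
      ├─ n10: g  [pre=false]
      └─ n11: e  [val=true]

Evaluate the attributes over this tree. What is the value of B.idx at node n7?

"yrxvpkx"

1. n2.idx = 15  [terminal]
2. n1.depth = true  [a.idx > 14]
3. n1.pre = -4  [a.idx * 3 - 49]
4. n1.tag = "pk"  ["pk"]
5. n1.hot = true  [true]
6. n4.off = -4  [terminal]
7. n5.cnt = "vp"  ["vp"]
8. n5.wid = "kx"  ["kx"]
9. n6.val = false  [terminal]
10. n5.pre = "x"  [if e.val then B.cnt else "x"]
11. n5.idx = "vpz"  [B.cnt ++ "z"]
12. n3.depth = false  [false]
13. n3.pre = 14  [len(B.idx) + 11]
14. n3.tag = "xv"  [B.pre ++ "v"]
15. n3.hot = true  [b.off > -5]
16. n7.cnt = "xvr"  [S₂.tag ++ "r"]
17. n7.wid = "xvpk"  [S₂.tag ++ S₁.tag]
18. n8.cnt = "rxvpk"  ["r" ++ B₀.wid]
19. n8.wid = "xvry"  [B₀.cnt ++ "y"]
20. n9.pre = false  [terminal]
21. n10.pre = false  [terminal]
22. n11.val = true  [terminal]
23. n8.pre = "xvryk"  [B.wid ++ "k"]
24. n8.idx = "yrxvpk"  ["y" ++ B.cnt]
25. n7.pre = "xvpkxvryk"  [B₀.wid ++ B₁.pre]
26. n7.idx = "yrxvpkx"  [B₁.idx ++ "x"]
27. n0.depth = true  [S₂.hot and S₁.depth]
28. n0.pre = 1  [S₂.pre + S₁.pre - 9]
29. n0.tag = "xvpkxvrykn"  [B.pre ++ "n"]
30. n0.hot = true  [S₂.pre > 13]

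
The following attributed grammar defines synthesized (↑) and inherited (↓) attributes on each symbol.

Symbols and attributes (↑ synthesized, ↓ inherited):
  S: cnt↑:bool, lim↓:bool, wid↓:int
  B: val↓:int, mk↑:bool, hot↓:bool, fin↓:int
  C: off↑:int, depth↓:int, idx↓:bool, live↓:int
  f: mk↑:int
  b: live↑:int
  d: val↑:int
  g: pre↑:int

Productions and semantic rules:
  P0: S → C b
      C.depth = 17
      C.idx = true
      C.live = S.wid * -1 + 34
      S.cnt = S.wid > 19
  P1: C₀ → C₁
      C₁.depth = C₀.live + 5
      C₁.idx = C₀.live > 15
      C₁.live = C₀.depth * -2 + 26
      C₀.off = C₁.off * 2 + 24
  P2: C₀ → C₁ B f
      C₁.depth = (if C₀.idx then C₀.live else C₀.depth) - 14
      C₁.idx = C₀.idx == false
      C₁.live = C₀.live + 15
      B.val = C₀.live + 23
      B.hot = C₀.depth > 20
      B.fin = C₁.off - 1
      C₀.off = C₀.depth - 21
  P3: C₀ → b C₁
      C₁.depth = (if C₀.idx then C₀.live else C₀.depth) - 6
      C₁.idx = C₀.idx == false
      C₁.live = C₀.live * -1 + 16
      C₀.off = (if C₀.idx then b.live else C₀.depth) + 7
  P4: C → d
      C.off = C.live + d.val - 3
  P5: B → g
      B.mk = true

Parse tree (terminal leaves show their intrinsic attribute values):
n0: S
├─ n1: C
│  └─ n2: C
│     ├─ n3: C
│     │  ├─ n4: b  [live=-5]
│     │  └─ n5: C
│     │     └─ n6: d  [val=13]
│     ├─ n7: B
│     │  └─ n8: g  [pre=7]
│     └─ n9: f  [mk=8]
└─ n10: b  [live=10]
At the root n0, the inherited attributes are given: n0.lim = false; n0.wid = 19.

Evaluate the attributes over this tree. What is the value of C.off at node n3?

1. n0.lim = false  [given at root]
2. n0.wid = 19  [given at root]
3. n1.depth = 17  [17]
4. n1.idx = true  [true]
5. n1.live = 15  [S.wid * -1 + 34]
6. n2.depth = 20  [C₀.live + 5]
7. n2.idx = false  [C₀.live > 15]
8. n2.live = -8  [C₀.depth * -2 + 26]
9. n3.depth = 6  [(if C₀.idx then C₀.live else C₀.depth) - 14]
10. n3.idx = true  [C₀.idx == false]
11. n3.live = 7  [C₀.live + 15]
12. n4.live = -5  [terminal]
13. n5.depth = 1  [(if C₀.idx then C₀.live else C₀.depth) - 6]
14. n5.idx = false  [C₀.idx == false]
15. n5.live = 9  [C₀.live * -1 + 16]
16. n6.val = 13  [terminal]
17. n5.off = 19  [C.live + d.val - 3]
18. n3.off = 2  [(if C₀.idx then b.live else C₀.depth) + 7]
19. n7.val = 15  [C₀.live + 23]
20. n7.hot = false  [C₀.depth > 20]
21. n7.fin = 1  [C₁.off - 1]
22. n8.pre = 7  [terminal]
23. n7.mk = true  [true]
24. n9.mk = 8  [terminal]
25. n2.off = -1  [C₀.depth - 21]
26. n1.off = 22  [C₁.off * 2 + 24]
27. n10.live = 10  [terminal]
28. n0.cnt = false  [S.wid > 19]

2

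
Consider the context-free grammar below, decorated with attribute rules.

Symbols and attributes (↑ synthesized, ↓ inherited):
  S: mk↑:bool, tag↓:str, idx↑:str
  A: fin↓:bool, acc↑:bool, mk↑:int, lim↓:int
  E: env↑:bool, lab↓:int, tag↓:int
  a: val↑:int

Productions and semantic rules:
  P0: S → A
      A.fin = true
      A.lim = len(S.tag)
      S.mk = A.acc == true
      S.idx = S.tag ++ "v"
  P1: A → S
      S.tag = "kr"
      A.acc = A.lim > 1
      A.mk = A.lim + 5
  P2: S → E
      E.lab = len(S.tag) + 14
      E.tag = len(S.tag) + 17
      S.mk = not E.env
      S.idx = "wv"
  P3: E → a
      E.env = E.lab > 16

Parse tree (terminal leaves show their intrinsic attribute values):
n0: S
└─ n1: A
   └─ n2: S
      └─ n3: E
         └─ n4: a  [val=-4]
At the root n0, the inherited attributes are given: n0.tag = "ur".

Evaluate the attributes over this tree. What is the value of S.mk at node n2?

true

1. n0.tag = "ur"  [given at root]
2. n1.fin = true  [true]
3. n1.lim = 2  [len(S.tag)]
4. n2.tag = "kr"  ["kr"]
5. n3.lab = 16  [len(S.tag) + 14]
6. n3.tag = 19  [len(S.tag) + 17]
7. n4.val = -4  [terminal]
8. n3.env = false  [E.lab > 16]
9. n2.mk = true  [not E.env]
10. n2.idx = "wv"  ["wv"]
11. n1.acc = true  [A.lim > 1]
12. n1.mk = 7  [A.lim + 5]
13. n0.mk = true  [A.acc == true]
14. n0.idx = "urv"  [S.tag ++ "v"]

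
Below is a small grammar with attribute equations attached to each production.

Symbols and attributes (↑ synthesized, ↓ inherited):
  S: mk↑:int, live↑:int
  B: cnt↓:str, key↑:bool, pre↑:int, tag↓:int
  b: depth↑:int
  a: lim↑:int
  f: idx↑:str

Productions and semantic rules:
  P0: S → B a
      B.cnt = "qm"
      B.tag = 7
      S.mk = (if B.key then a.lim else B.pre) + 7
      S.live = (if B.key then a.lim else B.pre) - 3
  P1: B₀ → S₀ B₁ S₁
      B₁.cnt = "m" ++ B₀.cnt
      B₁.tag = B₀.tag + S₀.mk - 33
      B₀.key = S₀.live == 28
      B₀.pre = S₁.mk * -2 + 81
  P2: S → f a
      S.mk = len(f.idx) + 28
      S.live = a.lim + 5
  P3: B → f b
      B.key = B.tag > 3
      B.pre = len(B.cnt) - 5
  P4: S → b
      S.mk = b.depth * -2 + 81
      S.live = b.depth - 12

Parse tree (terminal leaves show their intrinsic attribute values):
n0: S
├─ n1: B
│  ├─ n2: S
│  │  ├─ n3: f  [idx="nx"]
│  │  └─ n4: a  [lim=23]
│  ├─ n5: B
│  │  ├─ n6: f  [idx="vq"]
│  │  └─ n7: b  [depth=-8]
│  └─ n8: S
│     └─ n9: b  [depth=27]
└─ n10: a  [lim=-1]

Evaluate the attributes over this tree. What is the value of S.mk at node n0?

1. n1.cnt = "qm"  ["qm"]
2. n1.tag = 7  [7]
3. n3.idx = "nx"  [terminal]
4. n4.lim = 23  [terminal]
5. n2.mk = 30  [len(f.idx) + 28]
6. n2.live = 28  [a.lim + 5]
7. n5.cnt = "mqm"  ["m" ++ B₀.cnt]
8. n5.tag = 4  [B₀.tag + S₀.mk - 33]
9. n6.idx = "vq"  [terminal]
10. n7.depth = -8  [terminal]
11. n5.key = true  [B.tag > 3]
12. n5.pre = -2  [len(B.cnt) - 5]
13. n9.depth = 27  [terminal]
14. n8.mk = 27  [b.depth * -2 + 81]
15. n8.live = 15  [b.depth - 12]
16. n1.key = true  [S₀.live == 28]
17. n1.pre = 27  [S₁.mk * -2 + 81]
18. n10.lim = -1  [terminal]
19. n0.mk = 6  [(if B.key then a.lim else B.pre) + 7]
20. n0.live = -4  [(if B.key then a.lim else B.pre) - 3]

6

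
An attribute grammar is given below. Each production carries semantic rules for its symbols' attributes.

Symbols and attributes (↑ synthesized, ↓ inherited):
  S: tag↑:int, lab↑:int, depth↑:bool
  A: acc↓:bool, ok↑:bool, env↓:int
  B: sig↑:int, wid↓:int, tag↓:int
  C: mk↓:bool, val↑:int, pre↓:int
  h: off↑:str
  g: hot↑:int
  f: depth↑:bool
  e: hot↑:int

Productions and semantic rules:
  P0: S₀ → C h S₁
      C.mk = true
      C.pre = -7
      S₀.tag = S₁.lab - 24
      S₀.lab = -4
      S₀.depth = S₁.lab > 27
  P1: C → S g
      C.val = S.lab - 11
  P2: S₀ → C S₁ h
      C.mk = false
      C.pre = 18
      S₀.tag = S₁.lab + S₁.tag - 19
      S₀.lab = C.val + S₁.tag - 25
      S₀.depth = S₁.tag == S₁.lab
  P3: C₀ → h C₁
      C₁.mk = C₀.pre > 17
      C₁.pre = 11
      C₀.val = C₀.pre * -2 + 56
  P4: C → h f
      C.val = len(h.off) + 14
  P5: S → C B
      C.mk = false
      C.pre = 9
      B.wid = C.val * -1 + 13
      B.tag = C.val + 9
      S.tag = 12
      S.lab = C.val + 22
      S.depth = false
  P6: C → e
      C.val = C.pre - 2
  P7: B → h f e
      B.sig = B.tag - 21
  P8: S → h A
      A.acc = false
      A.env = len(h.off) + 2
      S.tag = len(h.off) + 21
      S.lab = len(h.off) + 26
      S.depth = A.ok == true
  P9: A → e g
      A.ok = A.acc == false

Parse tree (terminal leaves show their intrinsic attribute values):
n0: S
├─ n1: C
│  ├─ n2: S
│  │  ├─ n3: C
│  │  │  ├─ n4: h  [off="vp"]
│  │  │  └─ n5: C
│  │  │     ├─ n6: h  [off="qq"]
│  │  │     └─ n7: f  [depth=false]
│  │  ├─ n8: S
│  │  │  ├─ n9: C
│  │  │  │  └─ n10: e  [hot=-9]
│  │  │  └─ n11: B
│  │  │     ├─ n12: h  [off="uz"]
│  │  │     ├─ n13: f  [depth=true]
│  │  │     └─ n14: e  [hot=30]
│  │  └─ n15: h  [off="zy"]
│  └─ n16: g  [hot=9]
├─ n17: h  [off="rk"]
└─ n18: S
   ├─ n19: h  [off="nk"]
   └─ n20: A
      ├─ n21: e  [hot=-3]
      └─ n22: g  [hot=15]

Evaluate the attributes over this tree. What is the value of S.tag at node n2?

22

1. n1.mk = true  [true]
2. n1.pre = -7  [-7]
3. n3.mk = false  [false]
4. n3.pre = 18  [18]
5. n4.off = "vp"  [terminal]
6. n5.mk = true  [C₀.pre > 17]
7. n5.pre = 11  [11]
8. n6.off = "qq"  [terminal]
9. n7.depth = false  [terminal]
10. n5.val = 16  [len(h.off) + 14]
11. n3.val = 20  [C₀.pre * -2 + 56]
12. n9.mk = false  [false]
13. n9.pre = 9  [9]
14. n10.hot = -9  [terminal]
15. n9.val = 7  [C.pre - 2]
16. n11.wid = 6  [C.val * -1 + 13]
17. n11.tag = 16  [C.val + 9]
18. n12.off = "uz"  [terminal]
19. n13.depth = true  [terminal]
20. n14.hot = 30  [terminal]
21. n11.sig = -5  [B.tag - 21]
22. n8.tag = 12  [12]
23. n8.lab = 29  [C.val + 22]
24. n8.depth = false  [false]
25. n15.off = "zy"  [terminal]
26. n2.tag = 22  [S₁.lab + S₁.tag - 19]
27. n2.lab = 7  [C.val + S₁.tag - 25]
28. n2.depth = false  [S₁.tag == S₁.lab]
29. n16.hot = 9  [terminal]
30. n1.val = -4  [S.lab - 11]
31. n17.off = "rk"  [terminal]
32. n19.off = "nk"  [terminal]
33. n20.acc = false  [false]
34. n20.env = 4  [len(h.off) + 2]
35. n21.hot = -3  [terminal]
36. n22.hot = 15  [terminal]
37. n20.ok = true  [A.acc == false]
38. n18.tag = 23  [len(h.off) + 21]
39. n18.lab = 28  [len(h.off) + 26]
40. n18.depth = true  [A.ok == true]
41. n0.tag = 4  [S₁.lab - 24]
42. n0.lab = -4  [-4]
43. n0.depth = true  [S₁.lab > 27]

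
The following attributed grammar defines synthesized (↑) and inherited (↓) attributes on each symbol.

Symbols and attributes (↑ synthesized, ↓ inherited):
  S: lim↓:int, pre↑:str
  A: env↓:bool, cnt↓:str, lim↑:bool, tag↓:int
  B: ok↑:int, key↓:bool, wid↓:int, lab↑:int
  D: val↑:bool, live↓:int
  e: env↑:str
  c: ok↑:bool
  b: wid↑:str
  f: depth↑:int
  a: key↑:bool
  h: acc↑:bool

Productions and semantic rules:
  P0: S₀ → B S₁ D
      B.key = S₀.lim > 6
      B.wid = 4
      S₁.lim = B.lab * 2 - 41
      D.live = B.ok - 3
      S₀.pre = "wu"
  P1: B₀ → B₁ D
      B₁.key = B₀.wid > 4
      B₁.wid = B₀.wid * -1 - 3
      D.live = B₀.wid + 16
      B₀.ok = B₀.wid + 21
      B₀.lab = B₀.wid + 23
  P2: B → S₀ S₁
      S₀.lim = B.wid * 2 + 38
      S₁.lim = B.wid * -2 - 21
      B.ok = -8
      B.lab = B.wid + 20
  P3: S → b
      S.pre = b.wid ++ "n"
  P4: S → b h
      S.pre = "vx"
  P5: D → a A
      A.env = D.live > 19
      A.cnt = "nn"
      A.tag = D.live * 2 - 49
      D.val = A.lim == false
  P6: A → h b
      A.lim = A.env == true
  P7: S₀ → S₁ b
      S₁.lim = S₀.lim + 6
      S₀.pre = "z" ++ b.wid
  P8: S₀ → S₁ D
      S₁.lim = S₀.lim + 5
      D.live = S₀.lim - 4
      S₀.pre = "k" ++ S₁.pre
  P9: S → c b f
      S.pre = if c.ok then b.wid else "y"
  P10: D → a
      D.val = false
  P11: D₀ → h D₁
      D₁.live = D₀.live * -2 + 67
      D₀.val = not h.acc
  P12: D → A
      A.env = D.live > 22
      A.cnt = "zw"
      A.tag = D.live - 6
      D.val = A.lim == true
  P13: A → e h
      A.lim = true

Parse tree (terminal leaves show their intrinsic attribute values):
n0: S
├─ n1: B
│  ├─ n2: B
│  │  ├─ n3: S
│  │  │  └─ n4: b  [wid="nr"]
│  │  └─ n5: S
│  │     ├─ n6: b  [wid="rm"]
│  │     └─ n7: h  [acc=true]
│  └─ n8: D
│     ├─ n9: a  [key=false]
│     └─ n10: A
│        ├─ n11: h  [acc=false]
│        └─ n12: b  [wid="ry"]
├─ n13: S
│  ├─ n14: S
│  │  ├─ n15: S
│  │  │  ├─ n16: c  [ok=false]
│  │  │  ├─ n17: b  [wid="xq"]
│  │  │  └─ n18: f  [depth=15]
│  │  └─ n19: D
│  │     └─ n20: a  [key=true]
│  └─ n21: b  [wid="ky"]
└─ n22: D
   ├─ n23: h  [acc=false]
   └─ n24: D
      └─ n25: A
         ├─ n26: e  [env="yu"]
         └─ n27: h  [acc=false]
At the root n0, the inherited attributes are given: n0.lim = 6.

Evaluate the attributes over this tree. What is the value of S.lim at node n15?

1. n0.lim = 6  [given at root]
2. n1.key = false  [S₀.lim > 6]
3. n1.wid = 4  [4]
4. n2.key = false  [B₀.wid > 4]
5. n2.wid = -7  [B₀.wid * -1 - 3]
6. n3.lim = 24  [B.wid * 2 + 38]
7. n4.wid = "nr"  [terminal]
8. n3.pre = "nrn"  [b.wid ++ "n"]
9. n5.lim = -7  [B.wid * -2 - 21]
10. n6.wid = "rm"  [terminal]
11. n7.acc = true  [terminal]
12. n5.pre = "vx"  ["vx"]
13. n2.ok = -8  [-8]
14. n2.lab = 13  [B.wid + 20]
15. n8.live = 20  [B₀.wid + 16]
16. n9.key = false  [terminal]
17. n10.env = true  [D.live > 19]
18. n10.cnt = "nn"  ["nn"]
19. n10.tag = -9  [D.live * 2 - 49]
20. n11.acc = false  [terminal]
21. n12.wid = "ry"  [terminal]
22. n10.lim = true  [A.env == true]
23. n8.val = false  [A.lim == false]
24. n1.ok = 25  [B₀.wid + 21]
25. n1.lab = 27  [B₀.wid + 23]
26. n13.lim = 13  [B.lab * 2 - 41]
27. n14.lim = 19  [S₀.lim + 6]
28. n15.lim = 24  [S₀.lim + 5]
29. n16.ok = false  [terminal]
30. n17.wid = "xq"  [terminal]
31. n18.depth = 15  [terminal]
32. n15.pre = "y"  [if c.ok then b.wid else "y"]
33. n19.live = 15  [S₀.lim - 4]
34. n20.key = true  [terminal]
35. n19.val = false  [false]
36. n14.pre = "ky"  ["k" ++ S₁.pre]
37. n21.wid = "ky"  [terminal]
38. n13.pre = "zky"  ["z" ++ b.wid]
39. n22.live = 22  [B.ok - 3]
40. n23.acc = false  [terminal]
41. n24.live = 23  [D₀.live * -2 + 67]
42. n25.env = true  [D.live > 22]
43. n25.cnt = "zw"  ["zw"]
44. n25.tag = 17  [D.live - 6]
45. n26.env = "yu"  [terminal]
46. n27.acc = false  [terminal]
47. n25.lim = true  [true]
48. n24.val = true  [A.lim == true]
49. n22.val = true  [not h.acc]
50. n0.pre = "wu"  ["wu"]

24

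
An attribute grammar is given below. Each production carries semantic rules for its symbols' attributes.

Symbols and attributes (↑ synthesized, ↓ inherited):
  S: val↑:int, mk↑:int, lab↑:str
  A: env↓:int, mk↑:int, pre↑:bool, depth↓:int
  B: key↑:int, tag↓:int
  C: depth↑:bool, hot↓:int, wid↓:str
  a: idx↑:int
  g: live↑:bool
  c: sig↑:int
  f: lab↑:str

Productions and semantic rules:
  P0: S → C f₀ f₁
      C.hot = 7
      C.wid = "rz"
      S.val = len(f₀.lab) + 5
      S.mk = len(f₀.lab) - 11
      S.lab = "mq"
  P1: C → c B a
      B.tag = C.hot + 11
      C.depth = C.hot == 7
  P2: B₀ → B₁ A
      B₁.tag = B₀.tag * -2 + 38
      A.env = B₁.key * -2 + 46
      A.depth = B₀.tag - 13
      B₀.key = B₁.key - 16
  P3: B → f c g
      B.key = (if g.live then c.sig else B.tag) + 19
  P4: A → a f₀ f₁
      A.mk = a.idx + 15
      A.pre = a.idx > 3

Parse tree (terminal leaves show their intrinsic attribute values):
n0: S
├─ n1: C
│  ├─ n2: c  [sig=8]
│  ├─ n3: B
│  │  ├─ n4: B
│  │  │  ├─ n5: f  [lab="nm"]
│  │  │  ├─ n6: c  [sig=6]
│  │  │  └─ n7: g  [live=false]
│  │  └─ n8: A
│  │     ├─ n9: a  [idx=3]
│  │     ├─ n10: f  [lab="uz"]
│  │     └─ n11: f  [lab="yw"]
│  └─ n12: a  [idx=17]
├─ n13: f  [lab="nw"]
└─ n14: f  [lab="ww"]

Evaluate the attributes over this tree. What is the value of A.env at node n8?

1. n1.hot = 7  [7]
2. n1.wid = "rz"  ["rz"]
3. n2.sig = 8  [terminal]
4. n3.tag = 18  [C.hot + 11]
5. n4.tag = 2  [B₀.tag * -2 + 38]
6. n5.lab = "nm"  [terminal]
7. n6.sig = 6  [terminal]
8. n7.live = false  [terminal]
9. n4.key = 21  [(if g.live then c.sig else B.tag) + 19]
10. n8.env = 4  [B₁.key * -2 + 46]
11. n8.depth = 5  [B₀.tag - 13]
12. n9.idx = 3  [terminal]
13. n10.lab = "uz"  [terminal]
14. n11.lab = "yw"  [terminal]
15. n8.mk = 18  [a.idx + 15]
16. n8.pre = false  [a.idx > 3]
17. n3.key = 5  [B₁.key - 16]
18. n12.idx = 17  [terminal]
19. n1.depth = true  [C.hot == 7]
20. n13.lab = "nw"  [terminal]
21. n14.lab = "ww"  [terminal]
22. n0.val = 7  [len(f₀.lab) + 5]
23. n0.mk = -9  [len(f₀.lab) - 11]
24. n0.lab = "mq"  ["mq"]

4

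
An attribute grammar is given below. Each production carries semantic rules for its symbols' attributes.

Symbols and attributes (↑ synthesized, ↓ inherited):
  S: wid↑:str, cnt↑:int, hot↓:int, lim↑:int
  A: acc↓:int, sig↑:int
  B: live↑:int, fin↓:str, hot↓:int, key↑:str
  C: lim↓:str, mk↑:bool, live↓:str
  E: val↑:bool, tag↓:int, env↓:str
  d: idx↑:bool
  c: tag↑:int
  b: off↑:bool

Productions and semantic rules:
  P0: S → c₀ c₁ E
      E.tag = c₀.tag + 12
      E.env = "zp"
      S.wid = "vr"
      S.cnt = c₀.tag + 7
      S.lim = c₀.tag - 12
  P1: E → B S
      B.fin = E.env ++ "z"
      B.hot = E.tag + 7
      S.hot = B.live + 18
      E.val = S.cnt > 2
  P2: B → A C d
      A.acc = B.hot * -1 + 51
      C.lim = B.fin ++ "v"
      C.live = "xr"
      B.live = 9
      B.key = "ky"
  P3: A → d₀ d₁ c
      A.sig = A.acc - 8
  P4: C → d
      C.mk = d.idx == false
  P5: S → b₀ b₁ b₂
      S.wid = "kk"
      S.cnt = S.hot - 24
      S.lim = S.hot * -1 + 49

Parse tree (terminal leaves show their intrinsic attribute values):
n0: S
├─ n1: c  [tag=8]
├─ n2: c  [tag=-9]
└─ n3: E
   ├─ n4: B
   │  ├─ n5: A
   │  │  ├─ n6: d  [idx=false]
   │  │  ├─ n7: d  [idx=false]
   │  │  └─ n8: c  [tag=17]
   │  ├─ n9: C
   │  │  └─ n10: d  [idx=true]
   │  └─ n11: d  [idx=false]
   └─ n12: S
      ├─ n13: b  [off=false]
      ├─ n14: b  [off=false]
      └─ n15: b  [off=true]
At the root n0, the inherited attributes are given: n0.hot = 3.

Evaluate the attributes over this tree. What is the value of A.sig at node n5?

1. n0.hot = 3  [given at root]
2. n1.tag = 8  [terminal]
3. n2.tag = -9  [terminal]
4. n3.tag = 20  [c₀.tag + 12]
5. n3.env = "zp"  ["zp"]
6. n4.fin = "zpz"  [E.env ++ "z"]
7. n4.hot = 27  [E.tag + 7]
8. n5.acc = 24  [B.hot * -1 + 51]
9. n6.idx = false  [terminal]
10. n7.idx = false  [terminal]
11. n8.tag = 17  [terminal]
12. n5.sig = 16  [A.acc - 8]
13. n9.lim = "zpzv"  [B.fin ++ "v"]
14. n9.live = "xr"  ["xr"]
15. n10.idx = true  [terminal]
16. n9.mk = false  [d.idx == false]
17. n11.idx = false  [terminal]
18. n4.live = 9  [9]
19. n4.key = "ky"  ["ky"]
20. n12.hot = 27  [B.live + 18]
21. n13.off = false  [terminal]
22. n14.off = false  [terminal]
23. n15.off = true  [terminal]
24. n12.wid = "kk"  ["kk"]
25. n12.cnt = 3  [S.hot - 24]
26. n12.lim = 22  [S.hot * -1 + 49]
27. n3.val = true  [S.cnt > 2]
28. n0.wid = "vr"  ["vr"]
29. n0.cnt = 15  [c₀.tag + 7]
30. n0.lim = -4  [c₀.tag - 12]

16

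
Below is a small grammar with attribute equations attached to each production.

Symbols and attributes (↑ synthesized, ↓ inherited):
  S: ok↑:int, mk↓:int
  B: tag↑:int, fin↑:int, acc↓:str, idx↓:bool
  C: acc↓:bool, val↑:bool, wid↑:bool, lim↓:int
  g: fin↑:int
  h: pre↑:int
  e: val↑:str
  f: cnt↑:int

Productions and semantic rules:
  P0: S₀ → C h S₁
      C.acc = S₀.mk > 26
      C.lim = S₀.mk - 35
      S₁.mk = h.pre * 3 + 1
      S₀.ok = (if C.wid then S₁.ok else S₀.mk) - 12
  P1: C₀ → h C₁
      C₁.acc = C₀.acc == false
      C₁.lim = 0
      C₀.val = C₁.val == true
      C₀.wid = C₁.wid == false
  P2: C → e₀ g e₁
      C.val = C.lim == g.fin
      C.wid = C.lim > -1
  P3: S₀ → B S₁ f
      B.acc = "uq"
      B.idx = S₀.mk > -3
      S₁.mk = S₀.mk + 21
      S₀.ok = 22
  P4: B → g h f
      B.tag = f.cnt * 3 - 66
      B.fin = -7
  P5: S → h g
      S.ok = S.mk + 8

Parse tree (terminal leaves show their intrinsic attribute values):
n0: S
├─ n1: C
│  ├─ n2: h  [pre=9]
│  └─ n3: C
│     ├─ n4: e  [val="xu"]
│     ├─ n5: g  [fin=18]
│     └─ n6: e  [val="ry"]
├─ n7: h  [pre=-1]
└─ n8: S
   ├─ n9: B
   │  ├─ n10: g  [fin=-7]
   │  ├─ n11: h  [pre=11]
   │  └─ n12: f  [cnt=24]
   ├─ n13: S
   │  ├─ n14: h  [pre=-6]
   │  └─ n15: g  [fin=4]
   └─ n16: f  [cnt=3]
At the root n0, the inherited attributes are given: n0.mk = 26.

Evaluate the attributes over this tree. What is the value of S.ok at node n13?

1. n0.mk = 26  [given at root]
2. n1.acc = false  [S₀.mk > 26]
3. n1.lim = -9  [S₀.mk - 35]
4. n2.pre = 9  [terminal]
5. n3.acc = true  [C₀.acc == false]
6. n3.lim = 0  [0]
7. n4.val = "xu"  [terminal]
8. n5.fin = 18  [terminal]
9. n6.val = "ry"  [terminal]
10. n3.val = false  [C.lim == g.fin]
11. n3.wid = true  [C.lim > -1]
12. n1.val = false  [C₁.val == true]
13. n1.wid = false  [C₁.wid == false]
14. n7.pre = -1  [terminal]
15. n8.mk = -2  [h.pre * 3 + 1]
16. n9.acc = "uq"  ["uq"]
17. n9.idx = true  [S₀.mk > -3]
18. n10.fin = -7  [terminal]
19. n11.pre = 11  [terminal]
20. n12.cnt = 24  [terminal]
21. n9.tag = 6  [f.cnt * 3 - 66]
22. n9.fin = -7  [-7]
23. n13.mk = 19  [S₀.mk + 21]
24. n14.pre = -6  [terminal]
25. n15.fin = 4  [terminal]
26. n13.ok = 27  [S.mk + 8]
27. n16.cnt = 3  [terminal]
28. n8.ok = 22  [22]
29. n0.ok = 14  [(if C.wid then S₁.ok else S₀.mk) - 12]

27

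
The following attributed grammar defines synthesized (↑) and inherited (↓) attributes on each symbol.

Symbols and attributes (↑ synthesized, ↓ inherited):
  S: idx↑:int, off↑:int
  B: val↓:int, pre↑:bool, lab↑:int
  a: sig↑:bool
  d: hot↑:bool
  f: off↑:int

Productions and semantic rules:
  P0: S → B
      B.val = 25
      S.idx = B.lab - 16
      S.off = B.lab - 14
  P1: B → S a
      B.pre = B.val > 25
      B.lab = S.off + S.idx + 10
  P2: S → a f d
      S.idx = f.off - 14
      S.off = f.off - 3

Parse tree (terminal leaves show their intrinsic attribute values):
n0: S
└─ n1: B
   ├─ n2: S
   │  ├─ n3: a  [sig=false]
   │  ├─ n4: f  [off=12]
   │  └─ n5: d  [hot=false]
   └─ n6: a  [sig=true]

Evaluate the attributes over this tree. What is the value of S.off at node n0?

1. n1.val = 25  [25]
2. n3.sig = false  [terminal]
3. n4.off = 12  [terminal]
4. n5.hot = false  [terminal]
5. n2.idx = -2  [f.off - 14]
6. n2.off = 9  [f.off - 3]
7. n6.sig = true  [terminal]
8. n1.pre = false  [B.val > 25]
9. n1.lab = 17  [S.off + S.idx + 10]
10. n0.idx = 1  [B.lab - 16]
11. n0.off = 3  [B.lab - 14]

3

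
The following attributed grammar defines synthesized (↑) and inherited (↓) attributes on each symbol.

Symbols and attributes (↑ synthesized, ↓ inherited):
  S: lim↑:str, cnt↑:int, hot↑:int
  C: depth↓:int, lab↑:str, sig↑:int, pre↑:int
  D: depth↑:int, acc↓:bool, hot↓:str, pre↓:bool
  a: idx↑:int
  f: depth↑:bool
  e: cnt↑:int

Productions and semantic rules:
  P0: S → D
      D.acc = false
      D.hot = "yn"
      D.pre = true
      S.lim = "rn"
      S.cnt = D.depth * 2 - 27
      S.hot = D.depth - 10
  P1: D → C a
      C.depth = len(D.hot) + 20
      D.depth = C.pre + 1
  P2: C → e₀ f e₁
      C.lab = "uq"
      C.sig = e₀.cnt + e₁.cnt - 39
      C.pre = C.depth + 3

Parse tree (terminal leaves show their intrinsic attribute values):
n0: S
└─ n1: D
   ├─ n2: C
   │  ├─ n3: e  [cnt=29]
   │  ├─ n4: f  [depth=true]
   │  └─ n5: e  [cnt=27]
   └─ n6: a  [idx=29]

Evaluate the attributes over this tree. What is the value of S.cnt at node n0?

25

1. n1.acc = false  [false]
2. n1.hot = "yn"  ["yn"]
3. n1.pre = true  [true]
4. n2.depth = 22  [len(D.hot) + 20]
5. n3.cnt = 29  [terminal]
6. n4.depth = true  [terminal]
7. n5.cnt = 27  [terminal]
8. n2.lab = "uq"  ["uq"]
9. n2.sig = 17  [e₀.cnt + e₁.cnt - 39]
10. n2.pre = 25  [C.depth + 3]
11. n6.idx = 29  [terminal]
12. n1.depth = 26  [C.pre + 1]
13. n0.lim = "rn"  ["rn"]
14. n0.cnt = 25  [D.depth * 2 - 27]
15. n0.hot = 16  [D.depth - 10]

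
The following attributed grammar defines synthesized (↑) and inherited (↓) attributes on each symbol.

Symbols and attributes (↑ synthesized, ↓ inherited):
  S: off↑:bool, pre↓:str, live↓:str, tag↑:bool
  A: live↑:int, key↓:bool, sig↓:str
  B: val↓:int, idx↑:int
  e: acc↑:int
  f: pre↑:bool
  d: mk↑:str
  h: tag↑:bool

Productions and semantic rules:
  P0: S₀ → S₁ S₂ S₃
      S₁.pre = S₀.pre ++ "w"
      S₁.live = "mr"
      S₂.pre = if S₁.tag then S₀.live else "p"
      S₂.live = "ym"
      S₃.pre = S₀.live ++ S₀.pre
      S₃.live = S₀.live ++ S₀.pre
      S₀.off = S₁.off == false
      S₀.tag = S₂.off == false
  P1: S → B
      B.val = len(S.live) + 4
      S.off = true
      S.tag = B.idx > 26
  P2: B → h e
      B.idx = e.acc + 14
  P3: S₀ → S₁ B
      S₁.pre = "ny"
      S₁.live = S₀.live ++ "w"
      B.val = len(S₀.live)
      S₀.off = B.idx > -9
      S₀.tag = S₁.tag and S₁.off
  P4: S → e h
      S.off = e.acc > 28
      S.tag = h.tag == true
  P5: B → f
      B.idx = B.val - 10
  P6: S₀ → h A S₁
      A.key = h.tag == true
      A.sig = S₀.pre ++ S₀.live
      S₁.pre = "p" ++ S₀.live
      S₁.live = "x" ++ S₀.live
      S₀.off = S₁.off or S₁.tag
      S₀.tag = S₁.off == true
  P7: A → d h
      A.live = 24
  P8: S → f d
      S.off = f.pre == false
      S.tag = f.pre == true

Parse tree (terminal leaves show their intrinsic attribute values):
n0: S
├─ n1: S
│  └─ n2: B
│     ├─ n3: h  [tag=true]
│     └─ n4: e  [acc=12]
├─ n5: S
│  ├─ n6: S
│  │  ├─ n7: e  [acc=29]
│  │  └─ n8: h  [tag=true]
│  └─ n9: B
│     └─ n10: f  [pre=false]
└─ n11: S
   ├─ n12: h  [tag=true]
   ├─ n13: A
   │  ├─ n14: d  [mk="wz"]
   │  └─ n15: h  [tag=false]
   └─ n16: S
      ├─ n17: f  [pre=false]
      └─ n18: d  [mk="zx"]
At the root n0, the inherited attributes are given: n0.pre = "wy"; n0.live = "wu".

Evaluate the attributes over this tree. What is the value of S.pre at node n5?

1. n0.pre = "wy"  [given at root]
2. n0.live = "wu"  [given at root]
3. n1.pre = "wyw"  [S₀.pre ++ "w"]
4. n1.live = "mr"  ["mr"]
5. n2.val = 6  [len(S.live) + 4]
6. n3.tag = true  [terminal]
7. n4.acc = 12  [terminal]
8. n2.idx = 26  [e.acc + 14]
9. n1.off = true  [true]
10. n1.tag = false  [B.idx > 26]
11. n5.pre = "p"  [if S₁.tag then S₀.live else "p"]
12. n5.live = "ym"  ["ym"]
13. n6.pre = "ny"  ["ny"]
14. n6.live = "ymw"  [S₀.live ++ "w"]
15. n7.acc = 29  [terminal]
16. n8.tag = true  [terminal]
17. n6.off = true  [e.acc > 28]
18. n6.tag = true  [h.tag == true]
19. n9.val = 2  [len(S₀.live)]
20. n10.pre = false  [terminal]
21. n9.idx = -8  [B.val - 10]
22. n5.off = true  [B.idx > -9]
23. n5.tag = true  [S₁.tag and S₁.off]
24. n11.pre = "wuwy"  [S₀.live ++ S₀.pre]
25. n11.live = "wuwy"  [S₀.live ++ S₀.pre]
26. n12.tag = true  [terminal]
27. n13.key = true  [h.tag == true]
28. n13.sig = "wuwywuwy"  [S₀.pre ++ S₀.live]
29. n14.mk = "wz"  [terminal]
30. n15.tag = false  [terminal]
31. n13.live = 24  [24]
32. n16.pre = "pwuwy"  ["p" ++ S₀.live]
33. n16.live = "xwuwy"  ["x" ++ S₀.live]
34. n17.pre = false  [terminal]
35. n18.mk = "zx"  [terminal]
36. n16.off = true  [f.pre == false]
37. n16.tag = false  [f.pre == true]
38. n11.off = true  [S₁.off or S₁.tag]
39. n11.tag = true  [S₁.off == true]
40. n0.off = false  [S₁.off == false]
41. n0.tag = false  [S₂.off == false]

"p"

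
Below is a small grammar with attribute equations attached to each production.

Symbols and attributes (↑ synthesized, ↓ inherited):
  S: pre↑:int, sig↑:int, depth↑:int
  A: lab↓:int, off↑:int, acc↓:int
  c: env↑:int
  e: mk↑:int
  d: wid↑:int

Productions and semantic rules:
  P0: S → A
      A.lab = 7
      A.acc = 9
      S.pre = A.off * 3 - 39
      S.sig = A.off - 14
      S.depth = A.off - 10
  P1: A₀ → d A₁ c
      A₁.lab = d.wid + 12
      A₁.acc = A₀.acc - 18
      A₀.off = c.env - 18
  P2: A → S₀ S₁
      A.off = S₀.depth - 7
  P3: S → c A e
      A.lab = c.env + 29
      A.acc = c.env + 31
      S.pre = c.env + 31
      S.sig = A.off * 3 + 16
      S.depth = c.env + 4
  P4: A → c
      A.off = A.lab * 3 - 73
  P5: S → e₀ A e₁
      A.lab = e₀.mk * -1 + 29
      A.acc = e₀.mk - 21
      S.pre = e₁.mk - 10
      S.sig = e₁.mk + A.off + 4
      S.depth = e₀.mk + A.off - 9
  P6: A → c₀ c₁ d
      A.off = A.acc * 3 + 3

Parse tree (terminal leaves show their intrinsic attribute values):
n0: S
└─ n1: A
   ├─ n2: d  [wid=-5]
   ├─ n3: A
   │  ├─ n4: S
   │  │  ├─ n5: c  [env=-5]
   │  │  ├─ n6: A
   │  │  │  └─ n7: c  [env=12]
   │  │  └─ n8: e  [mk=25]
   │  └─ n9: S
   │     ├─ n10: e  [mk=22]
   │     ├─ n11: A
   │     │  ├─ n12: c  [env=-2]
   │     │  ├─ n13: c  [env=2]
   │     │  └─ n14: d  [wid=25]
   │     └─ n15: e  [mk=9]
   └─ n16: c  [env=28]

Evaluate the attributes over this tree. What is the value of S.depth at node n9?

1. n1.lab = 7  [7]
2. n1.acc = 9  [9]
3. n2.wid = -5  [terminal]
4. n3.lab = 7  [d.wid + 12]
5. n3.acc = -9  [A₀.acc - 18]
6. n5.env = -5  [terminal]
7. n6.lab = 24  [c.env + 29]
8. n6.acc = 26  [c.env + 31]
9. n7.env = 12  [terminal]
10. n6.off = -1  [A.lab * 3 - 73]
11. n8.mk = 25  [terminal]
12. n4.pre = 26  [c.env + 31]
13. n4.sig = 13  [A.off * 3 + 16]
14. n4.depth = -1  [c.env + 4]
15. n10.mk = 22  [terminal]
16. n11.lab = 7  [e₀.mk * -1 + 29]
17. n11.acc = 1  [e₀.mk - 21]
18. n12.env = -2  [terminal]
19. n13.env = 2  [terminal]
20. n14.wid = 25  [terminal]
21. n11.off = 6  [A.acc * 3 + 3]
22. n15.mk = 9  [terminal]
23. n9.pre = -1  [e₁.mk - 10]
24. n9.sig = 19  [e₁.mk + A.off + 4]
25. n9.depth = 19  [e₀.mk + A.off - 9]
26. n3.off = -8  [S₀.depth - 7]
27. n16.env = 28  [terminal]
28. n1.off = 10  [c.env - 18]
29. n0.pre = -9  [A.off * 3 - 39]
30. n0.sig = -4  [A.off - 14]
31. n0.depth = 0  [A.off - 10]

19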